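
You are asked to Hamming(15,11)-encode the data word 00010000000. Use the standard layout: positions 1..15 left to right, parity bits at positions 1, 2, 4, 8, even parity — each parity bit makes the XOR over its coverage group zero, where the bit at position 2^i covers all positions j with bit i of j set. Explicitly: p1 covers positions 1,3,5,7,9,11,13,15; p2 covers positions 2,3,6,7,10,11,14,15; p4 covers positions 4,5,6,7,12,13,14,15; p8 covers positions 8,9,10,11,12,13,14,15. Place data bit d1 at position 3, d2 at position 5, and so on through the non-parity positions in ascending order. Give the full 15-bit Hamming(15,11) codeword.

110100100000000

Place data bits at non-power-of-two positions: b3=0, b5=0, b6=0, b7=1, b9=0, b10=0, b11=0, b12=0, b13=0, b14=0, b15=0.
p1 = XOR of data positions {3,5,7,9,11,13,15} = 0⊕0⊕1⊕0⊕0⊕0⊕0 = 1
p2 = XOR of data positions {3,6,7,10,11,14,15} = 0⊕0⊕1⊕0⊕0⊕0⊕0 = 1
p4 = XOR of data positions {5,6,7,12,13,14,15} = 0⊕0⊕1⊕0⊕0⊕0⊕0 = 1
p8 = XOR of data positions {9,10,11,12,13,14,15} = 0⊕0⊕0⊕0⊕0⊕0⊕0 = 0
Codeword b1..b15 = 110100100000000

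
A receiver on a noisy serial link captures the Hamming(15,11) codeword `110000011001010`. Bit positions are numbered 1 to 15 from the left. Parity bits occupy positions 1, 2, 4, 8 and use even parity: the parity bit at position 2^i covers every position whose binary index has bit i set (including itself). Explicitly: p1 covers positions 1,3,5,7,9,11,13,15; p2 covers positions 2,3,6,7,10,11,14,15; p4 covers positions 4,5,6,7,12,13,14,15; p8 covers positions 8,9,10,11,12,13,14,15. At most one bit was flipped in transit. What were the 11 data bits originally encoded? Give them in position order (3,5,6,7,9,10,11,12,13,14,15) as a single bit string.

00001001010

s1: b1⊕b3⊕b5⊕b7⊕b9⊕b11⊕b13⊕b15 = 1⊕0⊕0⊕0⊕1⊕0⊕0⊕0 = 0
s2: b2⊕b3⊕b6⊕b7⊕b10⊕b11⊕b14⊕b15 = 1⊕0⊕0⊕0⊕0⊕0⊕1⊕0 = 0
s4: b4⊕b5⊕b6⊕b7⊕b12⊕b13⊕b14⊕b15 = 0⊕0⊕0⊕0⊕1⊕0⊕1⊕0 = 0
s8: b8⊕b9⊕b10⊕b11⊕b12⊕b13⊕b14⊕b15 = 1⊕1⊕0⊕0⊕1⊕0⊕1⊕0 = 0
Syndrome (s8...s1) = 0000 → position 0 (no error).
No correction needed.
Data bits at positions 3,5,6,7,9,10,11,12,13,14,15: 00001001010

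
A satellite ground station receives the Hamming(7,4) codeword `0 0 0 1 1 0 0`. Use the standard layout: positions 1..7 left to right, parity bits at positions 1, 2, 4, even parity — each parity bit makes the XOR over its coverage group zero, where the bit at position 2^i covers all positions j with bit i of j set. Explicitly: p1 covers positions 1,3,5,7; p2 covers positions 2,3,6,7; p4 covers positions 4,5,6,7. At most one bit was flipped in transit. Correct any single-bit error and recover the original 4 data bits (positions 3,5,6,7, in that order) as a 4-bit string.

0100

s1: b1⊕b3⊕b5⊕b7 = 0⊕0⊕1⊕0 = 1
s2: b2⊕b3⊕b6⊕b7 = 0⊕0⊕0⊕0 = 0
s4: b4⊕b5⊕b6⊕b7 = 1⊕1⊕0⊕0 = 0
Syndrome (s4...s1) = 001 → position 1.
Flip bit 1: corrected codeword = 1001100
Data bits at positions 3,5,6,7: 0100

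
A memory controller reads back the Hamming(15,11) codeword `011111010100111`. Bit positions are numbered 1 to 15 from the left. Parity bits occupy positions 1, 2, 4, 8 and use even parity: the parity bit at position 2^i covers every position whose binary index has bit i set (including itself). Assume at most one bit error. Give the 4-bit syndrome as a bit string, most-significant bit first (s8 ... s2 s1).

s1: b1⊕b3⊕b5⊕b7⊕b9⊕b11⊕b13⊕b15 = 0⊕1⊕1⊕0⊕0⊕0⊕1⊕1 = 0
s2: b2⊕b3⊕b6⊕b7⊕b10⊕b11⊕b14⊕b15 = 1⊕1⊕1⊕0⊕1⊕0⊕1⊕1 = 0
s4: b4⊕b5⊕b6⊕b7⊕b12⊕b13⊕b14⊕b15 = 1⊕1⊕1⊕0⊕0⊕1⊕1⊕1 = 0
s8: b8⊕b9⊕b10⊕b11⊕b12⊕b13⊕b14⊕b15 = 1⊕0⊕1⊕0⊕0⊕1⊕1⊕1 = 1
Syndrome (s8...s1) = 1000 → position 8.

1000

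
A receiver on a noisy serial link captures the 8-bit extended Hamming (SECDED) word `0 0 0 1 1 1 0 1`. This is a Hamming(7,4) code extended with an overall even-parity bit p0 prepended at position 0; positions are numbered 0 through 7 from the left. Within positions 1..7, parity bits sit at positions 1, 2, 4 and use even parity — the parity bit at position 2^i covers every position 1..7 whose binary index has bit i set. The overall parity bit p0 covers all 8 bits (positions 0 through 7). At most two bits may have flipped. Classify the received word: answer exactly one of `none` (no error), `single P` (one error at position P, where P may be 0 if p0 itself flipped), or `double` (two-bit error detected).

double

s1: b1⊕b3⊕b5⊕b7 = 0⊕1⊕1⊕1 = 1
s2: b2⊕b3⊕b6⊕b7 = 0⊕1⊕0⊕1 = 0
s4: b4⊕b5⊕b6⊕b7 = 1⊕1⊕0⊕1 = 1
Syndrome (s4...s1) = 101 → position 5.
Overall parity (XOR of all 8 bits, including p0): 0⊕0⊕0⊕1⊕1⊕1⊕0⊕1 = 0
Overall=0, syndrome position=5 → double-bit error detected (uncorrectable).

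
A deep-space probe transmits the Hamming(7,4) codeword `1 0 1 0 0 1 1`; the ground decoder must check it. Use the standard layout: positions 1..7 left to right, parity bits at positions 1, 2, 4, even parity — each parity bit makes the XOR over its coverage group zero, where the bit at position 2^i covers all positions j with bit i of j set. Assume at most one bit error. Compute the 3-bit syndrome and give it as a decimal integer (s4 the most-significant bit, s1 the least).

3

s1: b1⊕b3⊕b5⊕b7 = 1⊕1⊕0⊕1 = 1
s2: b2⊕b3⊕b6⊕b7 = 0⊕1⊕1⊕1 = 1
s4: b4⊕b5⊕b6⊕b7 = 0⊕0⊕1⊕1 = 0
Syndrome (s4...s1) = 011 → position 3.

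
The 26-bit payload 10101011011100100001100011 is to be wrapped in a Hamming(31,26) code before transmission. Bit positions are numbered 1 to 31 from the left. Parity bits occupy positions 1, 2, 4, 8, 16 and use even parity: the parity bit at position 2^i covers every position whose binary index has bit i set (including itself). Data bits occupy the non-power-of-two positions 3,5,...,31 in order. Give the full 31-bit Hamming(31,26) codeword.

Place data bits at non-power-of-two positions: b3=1, b5=0, b6=1, b7=0, b9=1, b10=0, b11=1, b12=1, b13=0, b14=1, b15=1, b17=1, b18=0, b19=0, b20=1, b21=0, b22=0, b23=0, b24=0, b25=1, b26=1, b27=0, b28=0, b29=0, b30=1, b31=1.
p1 = XOR of data positions {3,5,7,9,11,13,15,17,19,21,23,25,27,29,31} = 1⊕0⊕0⊕1⊕1⊕0⊕1⊕1⊕0⊕0⊕0⊕1⊕0⊕0⊕1 = 1
p2 = XOR of data positions {3,6,7,10,11,14,15,18,19,22,23,26,27,30,31} = 1⊕1⊕0⊕0⊕1⊕1⊕1⊕0⊕0⊕0⊕0⊕1⊕0⊕1⊕1 = 0
p4 = XOR of data positions {5,6,7,12,13,14,15,20,21,22,23,28,29,30,31} = 0⊕1⊕0⊕1⊕0⊕1⊕1⊕1⊕0⊕0⊕0⊕0⊕0⊕1⊕1 = 1
p8 = XOR of data positions {9,10,11,12,13,14,15,24,25,26,27,28,29,30,31} = 1⊕0⊕1⊕1⊕0⊕1⊕1⊕0⊕1⊕1⊕0⊕0⊕0⊕1⊕1 = 1
p16 = XOR of data positions {17,18,19,20,21,22,23,24,25,26,27,28,29,30,31} = 1⊕0⊕0⊕1⊕0⊕0⊕0⊕0⊕1⊕1⊕0⊕0⊕0⊕1⊕1 = 0
Codeword b1..b31 = 1011010110110110100100001100011

1011010110110110100100001100011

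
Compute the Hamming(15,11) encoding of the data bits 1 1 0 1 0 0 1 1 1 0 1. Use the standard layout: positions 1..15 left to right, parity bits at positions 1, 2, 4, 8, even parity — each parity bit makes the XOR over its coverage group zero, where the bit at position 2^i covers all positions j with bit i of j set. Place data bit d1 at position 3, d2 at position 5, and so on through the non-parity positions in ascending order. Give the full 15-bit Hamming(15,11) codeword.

001110100011101

Place data bits at non-power-of-two positions: b3=1, b5=1, b6=0, b7=1, b9=0, b10=0, b11=1, b12=1, b13=1, b14=0, b15=1.
p1 = XOR of data positions {3,5,7,9,11,13,15} = 1⊕1⊕1⊕0⊕1⊕1⊕1 = 0
p2 = XOR of data positions {3,6,7,10,11,14,15} = 1⊕0⊕1⊕0⊕1⊕0⊕1 = 0
p4 = XOR of data positions {5,6,7,12,13,14,15} = 1⊕0⊕1⊕1⊕1⊕0⊕1 = 1
p8 = XOR of data positions {9,10,11,12,13,14,15} = 0⊕0⊕1⊕1⊕1⊕0⊕1 = 0
Codeword b1..b15 = 001110100011101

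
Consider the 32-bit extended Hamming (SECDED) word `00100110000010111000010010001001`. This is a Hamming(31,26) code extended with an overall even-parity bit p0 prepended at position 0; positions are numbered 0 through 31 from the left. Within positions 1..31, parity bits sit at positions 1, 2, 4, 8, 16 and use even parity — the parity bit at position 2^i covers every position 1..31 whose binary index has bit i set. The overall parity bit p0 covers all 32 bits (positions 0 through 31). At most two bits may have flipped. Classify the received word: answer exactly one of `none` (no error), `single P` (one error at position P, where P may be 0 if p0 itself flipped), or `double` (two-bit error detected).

s1: b1⊕b3⊕b5⊕b7⊕b9⊕b11⊕b13⊕b15⊕b17⊕b19⊕b21⊕b23⊕b25⊕b27⊕b29⊕b31 = 0⊕0⊕1⊕0⊕0⊕0⊕0⊕1⊕0⊕0⊕1⊕0⊕0⊕0⊕0⊕1 = 0
s2: b2⊕b3⊕b6⊕b7⊕b10⊕b11⊕b14⊕b15⊕b18⊕b19⊕b22⊕b23⊕b26⊕b27⊕b30⊕b31 = 1⊕0⊕1⊕0⊕0⊕0⊕1⊕1⊕0⊕0⊕0⊕0⊕0⊕0⊕0⊕1 = 1
s4: b4⊕b5⊕b6⊕b7⊕b12⊕b13⊕b14⊕b15⊕b20⊕b21⊕b22⊕b23⊕b28⊕b29⊕b30⊕b31 = 0⊕1⊕1⊕0⊕1⊕0⊕1⊕1⊕0⊕1⊕0⊕0⊕1⊕0⊕0⊕1 = 0
s8: b8⊕b9⊕b10⊕b11⊕b12⊕b13⊕b14⊕b15⊕b24⊕b25⊕b26⊕b27⊕b28⊕b29⊕b30⊕b31 = 0⊕0⊕0⊕0⊕1⊕0⊕1⊕1⊕1⊕0⊕0⊕0⊕1⊕0⊕0⊕1 = 0
s16: b16⊕b17⊕b18⊕b19⊕b20⊕b21⊕b22⊕b23⊕b24⊕b25⊕b26⊕b27⊕b28⊕b29⊕b30⊕b31 = 1⊕0⊕0⊕0⊕0⊕1⊕0⊕0⊕1⊕0⊕0⊕0⊕1⊕0⊕0⊕1 = 1
Syndrome (s16...s1) = 10010 → position 18.
Overall parity (XOR of all 32 bits, including p0): 0⊕0⊕1⊕0⊕0⊕1⊕1⊕0⊕0⊕0⊕0⊕0⊕1⊕0⊕1⊕1⊕1⊕0⊕0⊕0⊕0⊕1⊕0⊕0⊕1⊕0⊕0⊕0⊕1⊕0⊕0⊕1 = 1
Overall=1, syndrome position=18 → single-bit error at position 18.

single 18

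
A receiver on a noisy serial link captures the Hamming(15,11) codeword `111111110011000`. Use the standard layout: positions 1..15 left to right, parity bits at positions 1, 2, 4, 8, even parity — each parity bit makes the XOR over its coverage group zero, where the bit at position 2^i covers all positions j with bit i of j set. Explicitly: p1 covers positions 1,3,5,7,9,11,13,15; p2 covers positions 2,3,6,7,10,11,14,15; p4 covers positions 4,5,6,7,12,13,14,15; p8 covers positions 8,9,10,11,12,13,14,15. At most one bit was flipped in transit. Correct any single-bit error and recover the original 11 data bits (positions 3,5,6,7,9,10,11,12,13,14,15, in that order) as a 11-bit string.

11110011001

s1: b1⊕b3⊕b5⊕b7⊕b9⊕b11⊕b13⊕b15 = 1⊕1⊕1⊕1⊕0⊕1⊕0⊕0 = 1
s2: b2⊕b3⊕b6⊕b7⊕b10⊕b11⊕b14⊕b15 = 1⊕1⊕1⊕1⊕0⊕1⊕0⊕0 = 1
s4: b4⊕b5⊕b6⊕b7⊕b12⊕b13⊕b14⊕b15 = 1⊕1⊕1⊕1⊕1⊕0⊕0⊕0 = 1
s8: b8⊕b9⊕b10⊕b11⊕b12⊕b13⊕b14⊕b15 = 1⊕0⊕0⊕1⊕1⊕0⊕0⊕0 = 1
Syndrome (s8...s1) = 1111 → position 15.
Flip bit 15: corrected codeword = 111111110011001
Data bits at positions 3,5,6,7,9,10,11,12,13,14,15: 11110011001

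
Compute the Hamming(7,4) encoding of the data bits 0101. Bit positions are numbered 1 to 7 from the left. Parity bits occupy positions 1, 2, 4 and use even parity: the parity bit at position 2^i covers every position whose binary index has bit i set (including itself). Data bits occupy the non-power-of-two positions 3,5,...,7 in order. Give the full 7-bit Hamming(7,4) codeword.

Place data bits at non-power-of-two positions: b3=0, b5=1, b6=0, b7=1.
p1 = XOR of data positions {3,5,7} = 0⊕1⊕1 = 0
p2 = XOR of data positions {3,6,7} = 0⊕0⊕1 = 1
p4 = XOR of data positions {5,6,7} = 1⊕0⊕1 = 0
Codeword b1..b7 = 0100101

0100101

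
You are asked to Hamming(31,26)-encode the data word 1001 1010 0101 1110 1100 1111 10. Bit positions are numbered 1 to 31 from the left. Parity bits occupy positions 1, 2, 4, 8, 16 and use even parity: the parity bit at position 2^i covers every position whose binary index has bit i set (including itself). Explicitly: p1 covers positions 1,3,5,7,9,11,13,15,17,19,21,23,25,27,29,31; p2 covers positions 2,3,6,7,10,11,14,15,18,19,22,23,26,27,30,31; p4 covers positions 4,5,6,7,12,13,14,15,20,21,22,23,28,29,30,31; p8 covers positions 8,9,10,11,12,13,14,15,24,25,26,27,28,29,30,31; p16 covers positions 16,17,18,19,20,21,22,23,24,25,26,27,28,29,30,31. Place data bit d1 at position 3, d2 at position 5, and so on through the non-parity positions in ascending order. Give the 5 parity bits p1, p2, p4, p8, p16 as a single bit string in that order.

11001

Place data bits at non-power-of-two positions: b3=1, b5=0, b6=0, b7=1, b9=1, b10=0, b11=1, b12=0, b13=0, b14=1, b15=0, b17=1, b18=1, b19=1, b20=1, b21=0, b22=1, b23=1, b24=0, b25=0, b26=1, b27=1, b28=1, b29=1, b30=1, b31=0.
p1 = XOR of data positions {3,5,7,9,11,13,15,17,19,21,23,25,27,29,31} = 1⊕0⊕1⊕1⊕1⊕0⊕0⊕1⊕1⊕0⊕1⊕0⊕1⊕1⊕0 = 1
p2 = XOR of data positions {3,6,7,10,11,14,15,18,19,22,23,26,27,30,31} = 1⊕0⊕1⊕0⊕1⊕1⊕0⊕1⊕1⊕1⊕1⊕1⊕1⊕1⊕0 = 1
p4 = XOR of data positions {5,6,7,12,13,14,15,20,21,22,23,28,29,30,31} = 0⊕0⊕1⊕0⊕0⊕1⊕0⊕1⊕0⊕1⊕1⊕1⊕1⊕1⊕0 = 0
p8 = XOR of data positions {9,10,11,12,13,14,15,24,25,26,27,28,29,30,31} = 1⊕0⊕1⊕0⊕0⊕1⊕0⊕0⊕0⊕1⊕1⊕1⊕1⊕1⊕0 = 0
p16 = XOR of data positions {17,18,19,20,21,22,23,24,25,26,27,28,29,30,31} = 1⊕1⊕1⊕1⊕0⊕1⊕1⊕0⊕0⊕1⊕1⊕1⊕1⊕1⊕0 = 1
Parity bits p1,p2,p4,p8,p16 = 11001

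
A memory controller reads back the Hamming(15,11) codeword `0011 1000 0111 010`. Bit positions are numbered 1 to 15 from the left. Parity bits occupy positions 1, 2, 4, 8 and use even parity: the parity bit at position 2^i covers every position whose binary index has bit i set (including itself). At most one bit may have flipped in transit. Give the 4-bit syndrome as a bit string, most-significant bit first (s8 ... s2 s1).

0001

s1: b1⊕b3⊕b5⊕b7⊕b9⊕b11⊕b13⊕b15 = 0⊕1⊕1⊕0⊕0⊕1⊕0⊕0 = 1
s2: b2⊕b3⊕b6⊕b7⊕b10⊕b11⊕b14⊕b15 = 0⊕1⊕0⊕0⊕1⊕1⊕1⊕0 = 0
s4: b4⊕b5⊕b6⊕b7⊕b12⊕b13⊕b14⊕b15 = 1⊕1⊕0⊕0⊕1⊕0⊕1⊕0 = 0
s8: b8⊕b9⊕b10⊕b11⊕b12⊕b13⊕b14⊕b15 = 0⊕0⊕1⊕1⊕1⊕0⊕1⊕0 = 0
Syndrome (s8...s1) = 0001 → position 1.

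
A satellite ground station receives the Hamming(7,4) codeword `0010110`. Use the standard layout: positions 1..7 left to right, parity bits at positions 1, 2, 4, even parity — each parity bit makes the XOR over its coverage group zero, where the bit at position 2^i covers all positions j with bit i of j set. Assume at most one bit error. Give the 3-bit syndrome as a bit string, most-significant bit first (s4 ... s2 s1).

s1: b1⊕b3⊕b5⊕b7 = 0⊕1⊕1⊕0 = 0
s2: b2⊕b3⊕b6⊕b7 = 0⊕1⊕1⊕0 = 0
s4: b4⊕b5⊕b6⊕b7 = 0⊕1⊕1⊕0 = 0
Syndrome (s4...s1) = 000 → position 0 (no error).

000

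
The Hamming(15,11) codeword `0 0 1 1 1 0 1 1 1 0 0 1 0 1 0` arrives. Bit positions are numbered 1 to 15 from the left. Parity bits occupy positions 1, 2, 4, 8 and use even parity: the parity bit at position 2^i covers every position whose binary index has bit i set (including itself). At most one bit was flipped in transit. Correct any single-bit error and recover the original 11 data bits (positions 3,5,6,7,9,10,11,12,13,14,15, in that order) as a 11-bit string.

s1: b1⊕b3⊕b5⊕b7⊕b9⊕b11⊕b13⊕b15 = 0⊕1⊕1⊕1⊕1⊕0⊕0⊕0 = 0
s2: b2⊕b3⊕b6⊕b7⊕b10⊕b11⊕b14⊕b15 = 0⊕1⊕0⊕1⊕0⊕0⊕1⊕0 = 1
s4: b4⊕b5⊕b6⊕b7⊕b12⊕b13⊕b14⊕b15 = 1⊕1⊕0⊕1⊕1⊕0⊕1⊕0 = 1
s8: b8⊕b9⊕b10⊕b11⊕b12⊕b13⊕b14⊕b15 = 1⊕1⊕0⊕0⊕1⊕0⊕1⊕0 = 0
Syndrome (s8...s1) = 0110 → position 6.
Flip bit 6: corrected codeword = 001111111001010
Data bits at positions 3,5,6,7,9,10,11,12,13,14,15: 11111001010

11111001010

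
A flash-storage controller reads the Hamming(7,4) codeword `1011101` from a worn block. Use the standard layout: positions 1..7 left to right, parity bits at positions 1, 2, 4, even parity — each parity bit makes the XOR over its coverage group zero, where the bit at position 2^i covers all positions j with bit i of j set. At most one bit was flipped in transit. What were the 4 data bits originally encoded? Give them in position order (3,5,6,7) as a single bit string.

s1: b1⊕b3⊕b5⊕b7 = 1⊕1⊕1⊕1 = 0
s2: b2⊕b3⊕b6⊕b7 = 0⊕1⊕0⊕1 = 0
s4: b4⊕b5⊕b6⊕b7 = 1⊕1⊕0⊕1 = 1
Syndrome (s4...s1) = 100 → position 4.
Flip bit 4: corrected codeword = 1010101
Data bits at positions 3,5,6,7: 1101

1101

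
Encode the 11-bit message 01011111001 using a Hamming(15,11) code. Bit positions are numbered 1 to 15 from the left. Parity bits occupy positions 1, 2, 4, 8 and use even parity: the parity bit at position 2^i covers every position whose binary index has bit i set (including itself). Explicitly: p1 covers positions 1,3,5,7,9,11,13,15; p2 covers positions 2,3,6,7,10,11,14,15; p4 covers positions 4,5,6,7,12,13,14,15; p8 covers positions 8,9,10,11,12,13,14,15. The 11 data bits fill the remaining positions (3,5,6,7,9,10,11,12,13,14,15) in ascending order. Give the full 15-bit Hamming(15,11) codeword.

Place data bits at non-power-of-two positions: b3=0, b5=1, b6=0, b7=1, b9=1, b10=1, b11=1, b12=1, b13=0, b14=0, b15=1.
p1 = XOR of data positions {3,5,7,9,11,13,15} = 0⊕1⊕1⊕1⊕1⊕0⊕1 = 1
p2 = XOR of data positions {3,6,7,10,11,14,15} = 0⊕0⊕1⊕1⊕1⊕0⊕1 = 0
p4 = XOR of data positions {5,6,7,12,13,14,15} = 1⊕0⊕1⊕1⊕0⊕0⊕1 = 0
p8 = XOR of data positions {9,10,11,12,13,14,15} = 1⊕1⊕1⊕1⊕0⊕0⊕1 = 1
Codeword b1..b15 = 100010111111001

100010111111001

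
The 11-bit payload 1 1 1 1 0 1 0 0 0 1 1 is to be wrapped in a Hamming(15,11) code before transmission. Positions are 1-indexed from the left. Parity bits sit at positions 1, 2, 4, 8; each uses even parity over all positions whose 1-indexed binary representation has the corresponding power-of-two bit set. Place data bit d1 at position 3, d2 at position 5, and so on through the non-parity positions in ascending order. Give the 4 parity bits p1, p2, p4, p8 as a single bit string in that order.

0011

Place data bits at non-power-of-two positions: b3=1, b5=1, b6=1, b7=1, b9=0, b10=1, b11=0, b12=0, b13=0, b14=1, b15=1.
p1 = XOR of data positions {3,5,7,9,11,13,15} = 1⊕1⊕1⊕0⊕0⊕0⊕1 = 0
p2 = XOR of data positions {3,6,7,10,11,14,15} = 1⊕1⊕1⊕1⊕0⊕1⊕1 = 0
p4 = XOR of data positions {5,6,7,12,13,14,15} = 1⊕1⊕1⊕0⊕0⊕1⊕1 = 1
p8 = XOR of data positions {9,10,11,12,13,14,15} = 0⊕1⊕0⊕0⊕0⊕1⊕1 = 1
Parity bits p1,p2,p4,p8 = 0011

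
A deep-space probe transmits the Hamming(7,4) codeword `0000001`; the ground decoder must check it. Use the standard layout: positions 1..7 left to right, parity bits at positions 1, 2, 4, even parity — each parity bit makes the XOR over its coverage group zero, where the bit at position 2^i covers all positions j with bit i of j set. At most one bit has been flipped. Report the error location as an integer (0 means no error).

s1: b1⊕b3⊕b5⊕b7 = 0⊕0⊕0⊕1 = 1
s2: b2⊕b3⊕b6⊕b7 = 0⊕0⊕0⊕1 = 1
s4: b4⊕b5⊕b6⊕b7 = 0⊕0⊕0⊕1 = 1
Syndrome (s4...s1) = 111 → position 7.

7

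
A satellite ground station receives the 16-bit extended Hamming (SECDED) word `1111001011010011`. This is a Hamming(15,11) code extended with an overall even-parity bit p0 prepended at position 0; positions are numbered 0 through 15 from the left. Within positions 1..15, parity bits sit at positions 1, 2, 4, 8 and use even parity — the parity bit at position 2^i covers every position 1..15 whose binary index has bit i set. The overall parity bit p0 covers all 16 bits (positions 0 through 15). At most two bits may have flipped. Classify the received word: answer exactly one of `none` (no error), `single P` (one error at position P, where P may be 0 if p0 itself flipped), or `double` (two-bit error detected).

double

s1: b1⊕b3⊕b5⊕b7⊕b9⊕b11⊕b13⊕b15 = 1⊕1⊕0⊕0⊕1⊕1⊕0⊕1 = 1
s2: b2⊕b3⊕b6⊕b7⊕b10⊕b11⊕b14⊕b15 = 1⊕1⊕1⊕0⊕0⊕1⊕1⊕1 = 0
s4: b4⊕b5⊕b6⊕b7⊕b12⊕b13⊕b14⊕b15 = 0⊕0⊕1⊕0⊕0⊕0⊕1⊕1 = 1
s8: b8⊕b9⊕b10⊕b11⊕b12⊕b13⊕b14⊕b15 = 1⊕1⊕0⊕1⊕0⊕0⊕1⊕1 = 1
Syndrome (s8...s1) = 1101 → position 13.
Overall parity (XOR of all 16 bits, including p0): 1⊕1⊕1⊕1⊕0⊕0⊕1⊕0⊕1⊕1⊕0⊕1⊕0⊕0⊕1⊕1 = 0
Overall=0, syndrome position=13 → double-bit error detected (uncorrectable).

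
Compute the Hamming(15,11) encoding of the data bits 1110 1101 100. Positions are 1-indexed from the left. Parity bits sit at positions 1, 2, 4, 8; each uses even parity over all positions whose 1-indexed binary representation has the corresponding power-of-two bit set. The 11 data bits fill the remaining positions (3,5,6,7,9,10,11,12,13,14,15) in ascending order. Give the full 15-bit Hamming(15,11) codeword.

Place data bits at non-power-of-two positions: b3=1, b5=1, b6=1, b7=0, b9=1, b10=1, b11=0, b12=1, b13=1, b14=0, b15=0.
p1 = XOR of data positions {3,5,7,9,11,13,15} = 1⊕1⊕0⊕1⊕0⊕1⊕0 = 0
p2 = XOR of data positions {3,6,7,10,11,14,15} = 1⊕1⊕0⊕1⊕0⊕0⊕0 = 1
p4 = XOR of data positions {5,6,7,12,13,14,15} = 1⊕1⊕0⊕1⊕1⊕0⊕0 = 0
p8 = XOR of data positions {9,10,11,12,13,14,15} = 1⊕1⊕0⊕1⊕1⊕0⊕0 = 0
Codeword b1..b15 = 011011001101100

011011001101100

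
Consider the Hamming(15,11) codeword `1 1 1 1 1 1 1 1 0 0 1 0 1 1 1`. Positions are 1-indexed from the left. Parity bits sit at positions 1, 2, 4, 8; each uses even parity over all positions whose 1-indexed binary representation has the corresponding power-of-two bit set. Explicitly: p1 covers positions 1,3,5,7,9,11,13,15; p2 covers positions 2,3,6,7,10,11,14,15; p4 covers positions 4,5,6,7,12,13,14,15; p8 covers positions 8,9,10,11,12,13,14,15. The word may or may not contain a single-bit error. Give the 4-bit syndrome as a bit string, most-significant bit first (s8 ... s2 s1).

s1: b1⊕b3⊕b5⊕b7⊕b9⊕b11⊕b13⊕b15 = 1⊕1⊕1⊕1⊕0⊕1⊕1⊕1 = 1
s2: b2⊕b3⊕b6⊕b7⊕b10⊕b11⊕b14⊕b15 = 1⊕1⊕1⊕1⊕0⊕1⊕1⊕1 = 1
s4: b4⊕b5⊕b6⊕b7⊕b12⊕b13⊕b14⊕b15 = 1⊕1⊕1⊕1⊕0⊕1⊕1⊕1 = 1
s8: b8⊕b9⊕b10⊕b11⊕b12⊕b13⊕b14⊕b15 = 1⊕0⊕0⊕1⊕0⊕1⊕1⊕1 = 1
Syndrome (s8...s1) = 1111 → position 15.

1111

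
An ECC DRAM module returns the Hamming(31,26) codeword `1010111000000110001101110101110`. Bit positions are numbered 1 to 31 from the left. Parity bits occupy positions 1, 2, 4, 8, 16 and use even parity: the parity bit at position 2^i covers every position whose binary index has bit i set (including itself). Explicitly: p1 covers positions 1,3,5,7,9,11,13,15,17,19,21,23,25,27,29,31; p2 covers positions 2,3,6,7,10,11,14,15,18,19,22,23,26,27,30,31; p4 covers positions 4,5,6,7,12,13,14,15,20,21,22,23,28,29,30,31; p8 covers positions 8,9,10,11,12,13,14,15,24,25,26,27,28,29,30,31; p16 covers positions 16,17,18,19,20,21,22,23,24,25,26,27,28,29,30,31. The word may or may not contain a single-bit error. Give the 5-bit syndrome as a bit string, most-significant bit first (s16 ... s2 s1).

s1: b1⊕b3⊕b5⊕b7⊕b9⊕b11⊕b13⊕b15⊕b17⊕b19⊕b21⊕b23⊕b25⊕b27⊕b29⊕b31 = 1⊕1⊕1⊕1⊕0⊕0⊕0⊕1⊕0⊕1⊕0⊕1⊕0⊕0⊕1⊕0 = 0
s2: b2⊕b3⊕b6⊕b7⊕b10⊕b11⊕b14⊕b15⊕b18⊕b19⊕b22⊕b23⊕b26⊕b27⊕b30⊕b31 = 0⊕1⊕1⊕1⊕0⊕0⊕1⊕1⊕0⊕1⊕1⊕1⊕1⊕0⊕1⊕0 = 0
s4: b4⊕b5⊕b6⊕b7⊕b12⊕b13⊕b14⊕b15⊕b20⊕b21⊕b22⊕b23⊕b28⊕b29⊕b30⊕b31 = 0⊕1⊕1⊕1⊕0⊕0⊕1⊕1⊕1⊕0⊕1⊕1⊕1⊕1⊕1⊕0 = 1
s8: b8⊕b9⊕b10⊕b11⊕b12⊕b13⊕b14⊕b15⊕b24⊕b25⊕b26⊕b27⊕b28⊕b29⊕b30⊕b31 = 0⊕0⊕0⊕0⊕0⊕0⊕1⊕1⊕1⊕0⊕1⊕0⊕1⊕1⊕1⊕0 = 1
s16: b16⊕b17⊕b18⊕b19⊕b20⊕b21⊕b22⊕b23⊕b24⊕b25⊕b26⊕b27⊕b28⊕b29⊕b30⊕b31 = 0⊕0⊕0⊕1⊕1⊕0⊕1⊕1⊕1⊕0⊕1⊕0⊕1⊕1⊕1⊕0 = 1
Syndrome (s16...s1) = 11100 → position 28.

11100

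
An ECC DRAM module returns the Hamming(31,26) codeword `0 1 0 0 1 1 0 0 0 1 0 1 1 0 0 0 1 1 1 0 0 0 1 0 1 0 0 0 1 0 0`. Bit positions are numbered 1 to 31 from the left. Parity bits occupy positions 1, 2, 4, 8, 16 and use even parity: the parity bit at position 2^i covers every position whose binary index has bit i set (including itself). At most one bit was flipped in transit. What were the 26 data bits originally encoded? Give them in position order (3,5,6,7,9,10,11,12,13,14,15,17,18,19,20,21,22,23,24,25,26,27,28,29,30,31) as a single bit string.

01101101100111000101000100

s1: b1⊕b3⊕b5⊕b7⊕b9⊕b11⊕b13⊕b15⊕b17⊕b19⊕b21⊕b23⊕b25⊕b27⊕b29⊕b31 = 0⊕0⊕1⊕0⊕0⊕0⊕1⊕0⊕1⊕1⊕0⊕1⊕1⊕0⊕1⊕0 = 1
s2: b2⊕b3⊕b6⊕b7⊕b10⊕b11⊕b14⊕b15⊕b18⊕b19⊕b22⊕b23⊕b26⊕b27⊕b30⊕b31 = 1⊕0⊕1⊕0⊕1⊕0⊕0⊕0⊕1⊕1⊕0⊕1⊕0⊕0⊕0⊕0 = 0
s4: b4⊕b5⊕b6⊕b7⊕b12⊕b13⊕b14⊕b15⊕b20⊕b21⊕b22⊕b23⊕b28⊕b29⊕b30⊕b31 = 0⊕1⊕1⊕0⊕1⊕1⊕0⊕0⊕0⊕0⊕0⊕1⊕0⊕1⊕0⊕0 = 0
s8: b8⊕b9⊕b10⊕b11⊕b12⊕b13⊕b14⊕b15⊕b24⊕b25⊕b26⊕b27⊕b28⊕b29⊕b30⊕b31 = 0⊕0⊕1⊕0⊕1⊕1⊕0⊕0⊕0⊕1⊕0⊕0⊕0⊕1⊕0⊕0 = 1
s16: b16⊕b17⊕b18⊕b19⊕b20⊕b21⊕b22⊕b23⊕b24⊕b25⊕b26⊕b27⊕b28⊕b29⊕b30⊕b31 = 0⊕1⊕1⊕1⊕0⊕0⊕0⊕1⊕0⊕1⊕0⊕0⊕0⊕1⊕0⊕0 = 0
Syndrome (s16...s1) = 01001 → position 9.
Flip bit 9: corrected codeword = 0100110011011000111000101000100
Data bits at positions 3,5,6,7,9,10,11,12,13,14,15,17,18,19,20,21,22,23,24,25,26,27,28,29,30,31: 01101101100111000101000100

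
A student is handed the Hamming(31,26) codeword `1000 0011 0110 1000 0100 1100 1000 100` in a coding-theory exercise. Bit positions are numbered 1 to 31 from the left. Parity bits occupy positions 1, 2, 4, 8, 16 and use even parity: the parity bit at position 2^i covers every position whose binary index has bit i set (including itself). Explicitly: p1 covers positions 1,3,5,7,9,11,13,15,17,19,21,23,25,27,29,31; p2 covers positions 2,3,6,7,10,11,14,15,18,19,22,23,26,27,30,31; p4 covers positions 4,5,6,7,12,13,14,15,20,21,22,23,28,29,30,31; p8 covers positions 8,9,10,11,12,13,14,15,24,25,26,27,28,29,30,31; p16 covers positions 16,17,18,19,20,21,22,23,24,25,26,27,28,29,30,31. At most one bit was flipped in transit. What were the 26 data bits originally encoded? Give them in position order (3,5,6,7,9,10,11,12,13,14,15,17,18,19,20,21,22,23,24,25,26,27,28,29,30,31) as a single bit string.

00010110100010011101000100

s1: b1⊕b3⊕b5⊕b7⊕b9⊕b11⊕b13⊕b15⊕b17⊕b19⊕b21⊕b23⊕b25⊕b27⊕b29⊕b31 = 1⊕0⊕0⊕1⊕0⊕1⊕1⊕0⊕0⊕0⊕1⊕0⊕1⊕0⊕1⊕0 = 1
s2: b2⊕b3⊕b6⊕b7⊕b10⊕b11⊕b14⊕b15⊕b18⊕b19⊕b22⊕b23⊕b26⊕b27⊕b30⊕b31 = 0⊕0⊕0⊕1⊕1⊕1⊕0⊕0⊕1⊕0⊕1⊕0⊕0⊕0⊕0⊕0 = 1
s4: b4⊕b5⊕b6⊕b7⊕b12⊕b13⊕b14⊕b15⊕b20⊕b21⊕b22⊕b23⊕b28⊕b29⊕b30⊕b31 = 0⊕0⊕0⊕1⊕0⊕1⊕0⊕0⊕0⊕1⊕1⊕0⊕0⊕1⊕0⊕0 = 1
s8: b8⊕b9⊕b10⊕b11⊕b12⊕b13⊕b14⊕b15⊕b24⊕b25⊕b26⊕b27⊕b28⊕b29⊕b30⊕b31 = 1⊕0⊕1⊕1⊕0⊕1⊕0⊕0⊕0⊕1⊕0⊕0⊕0⊕1⊕0⊕0 = 0
s16: b16⊕b17⊕b18⊕b19⊕b20⊕b21⊕b22⊕b23⊕b24⊕b25⊕b26⊕b27⊕b28⊕b29⊕b30⊕b31 = 0⊕0⊕1⊕0⊕0⊕1⊕1⊕0⊕0⊕1⊕0⊕0⊕0⊕1⊕0⊕0 = 1
Syndrome (s16...s1) = 10111 → position 23.
Flip bit 23: corrected codeword = 1000001101101000010011101000100
Data bits at positions 3,5,6,7,9,10,11,12,13,14,15,17,18,19,20,21,22,23,24,25,26,27,28,29,30,31: 00010110100010011101000100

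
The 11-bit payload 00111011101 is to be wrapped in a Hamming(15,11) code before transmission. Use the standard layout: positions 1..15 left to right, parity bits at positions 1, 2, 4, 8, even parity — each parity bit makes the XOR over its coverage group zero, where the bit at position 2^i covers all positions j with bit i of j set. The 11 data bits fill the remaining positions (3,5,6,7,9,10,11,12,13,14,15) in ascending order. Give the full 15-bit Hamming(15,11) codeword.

Place data bits at non-power-of-two positions: b3=0, b5=0, b6=1, b7=1, b9=1, b10=0, b11=1, b12=1, b13=1, b14=0, b15=1.
p1 = XOR of data positions {3,5,7,9,11,13,15} = 0⊕0⊕1⊕1⊕1⊕1⊕1 = 1
p2 = XOR of data positions {3,6,7,10,11,14,15} = 0⊕1⊕1⊕0⊕1⊕0⊕1 = 0
p4 = XOR of data positions {5,6,7,12,13,14,15} = 0⊕1⊕1⊕1⊕1⊕0⊕1 = 1
p8 = XOR of data positions {9,10,11,12,13,14,15} = 1⊕0⊕1⊕1⊕1⊕0⊕1 = 1
Codeword b1..b15 = 100101111011101

100101111011101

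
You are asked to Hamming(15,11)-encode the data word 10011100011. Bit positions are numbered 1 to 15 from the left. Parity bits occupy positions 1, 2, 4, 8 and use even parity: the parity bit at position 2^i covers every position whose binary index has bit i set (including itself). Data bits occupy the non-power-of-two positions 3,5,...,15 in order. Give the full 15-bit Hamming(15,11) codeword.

011100101100011

Place data bits at non-power-of-two positions: b3=1, b5=0, b6=0, b7=1, b9=1, b10=1, b11=0, b12=0, b13=0, b14=1, b15=1.
p1 = XOR of data positions {3,5,7,9,11,13,15} = 1⊕0⊕1⊕1⊕0⊕0⊕1 = 0
p2 = XOR of data positions {3,6,7,10,11,14,15} = 1⊕0⊕1⊕1⊕0⊕1⊕1 = 1
p4 = XOR of data positions {5,6,7,12,13,14,15} = 0⊕0⊕1⊕0⊕0⊕1⊕1 = 1
p8 = XOR of data positions {9,10,11,12,13,14,15} = 1⊕1⊕0⊕0⊕0⊕1⊕1 = 0
Codeword b1..b15 = 011100101100011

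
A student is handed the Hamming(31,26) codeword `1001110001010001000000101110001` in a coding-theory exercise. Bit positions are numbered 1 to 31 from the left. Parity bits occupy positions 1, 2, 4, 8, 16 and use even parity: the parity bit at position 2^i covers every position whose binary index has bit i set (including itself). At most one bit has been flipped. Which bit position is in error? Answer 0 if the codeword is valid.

0

s1: b1⊕b3⊕b5⊕b7⊕b9⊕b11⊕b13⊕b15⊕b17⊕b19⊕b21⊕b23⊕b25⊕b27⊕b29⊕b31 = 1⊕0⊕1⊕0⊕0⊕0⊕0⊕0⊕0⊕0⊕0⊕1⊕1⊕1⊕0⊕1 = 0
s2: b2⊕b3⊕b6⊕b7⊕b10⊕b11⊕b14⊕b15⊕b18⊕b19⊕b22⊕b23⊕b26⊕b27⊕b30⊕b31 = 0⊕0⊕1⊕0⊕1⊕0⊕0⊕0⊕0⊕0⊕0⊕1⊕1⊕1⊕0⊕1 = 0
s4: b4⊕b5⊕b6⊕b7⊕b12⊕b13⊕b14⊕b15⊕b20⊕b21⊕b22⊕b23⊕b28⊕b29⊕b30⊕b31 = 1⊕1⊕1⊕0⊕1⊕0⊕0⊕0⊕0⊕0⊕0⊕1⊕0⊕0⊕0⊕1 = 0
s8: b8⊕b9⊕b10⊕b11⊕b12⊕b13⊕b14⊕b15⊕b24⊕b25⊕b26⊕b27⊕b28⊕b29⊕b30⊕b31 = 0⊕0⊕1⊕0⊕1⊕0⊕0⊕0⊕0⊕1⊕1⊕1⊕0⊕0⊕0⊕1 = 0
s16: b16⊕b17⊕b18⊕b19⊕b20⊕b21⊕b22⊕b23⊕b24⊕b25⊕b26⊕b27⊕b28⊕b29⊕b30⊕b31 = 1⊕0⊕0⊕0⊕0⊕0⊕0⊕1⊕0⊕1⊕1⊕1⊕0⊕0⊕0⊕1 = 0
Syndrome (s16...s1) = 00000 → position 0 (no error).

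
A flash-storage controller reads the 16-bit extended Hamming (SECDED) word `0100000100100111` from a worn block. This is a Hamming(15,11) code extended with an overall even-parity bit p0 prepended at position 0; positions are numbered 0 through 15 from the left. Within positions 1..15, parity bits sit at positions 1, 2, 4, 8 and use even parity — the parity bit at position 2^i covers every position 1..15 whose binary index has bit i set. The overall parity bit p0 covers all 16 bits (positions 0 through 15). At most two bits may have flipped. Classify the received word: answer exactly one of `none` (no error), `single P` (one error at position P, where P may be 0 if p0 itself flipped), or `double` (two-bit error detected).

s1: b1⊕b3⊕b5⊕b7⊕b9⊕b11⊕b13⊕b15 = 1⊕0⊕0⊕1⊕0⊕0⊕1⊕1 = 0
s2: b2⊕b3⊕b6⊕b7⊕b10⊕b11⊕b14⊕b15 = 0⊕0⊕0⊕1⊕1⊕0⊕1⊕1 = 0
s4: b4⊕b5⊕b6⊕b7⊕b12⊕b13⊕b14⊕b15 = 0⊕0⊕0⊕1⊕0⊕1⊕1⊕1 = 0
s8: b8⊕b9⊕b10⊕b11⊕b12⊕b13⊕b14⊕b15 = 0⊕0⊕1⊕0⊕0⊕1⊕1⊕1 = 0
Syndrome (s8...s1) = 0000 → position 0 (no error).
Overall parity (XOR of all 16 bits, including p0): 0⊕1⊕0⊕0⊕0⊕0⊕0⊕1⊕0⊕0⊕1⊕0⊕0⊕1⊕1⊕1 = 0
Overall=0, syndrome position=0 → no error.

none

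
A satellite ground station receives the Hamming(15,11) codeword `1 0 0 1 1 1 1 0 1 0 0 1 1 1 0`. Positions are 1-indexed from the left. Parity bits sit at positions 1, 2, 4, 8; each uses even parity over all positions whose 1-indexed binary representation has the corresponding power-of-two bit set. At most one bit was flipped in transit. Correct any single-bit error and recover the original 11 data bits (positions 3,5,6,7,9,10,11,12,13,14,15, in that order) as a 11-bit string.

01101001110

s1: b1⊕b3⊕b5⊕b7⊕b9⊕b11⊕b13⊕b15 = 1⊕0⊕1⊕1⊕1⊕0⊕1⊕0 = 1
s2: b2⊕b3⊕b6⊕b7⊕b10⊕b11⊕b14⊕b15 = 0⊕0⊕1⊕1⊕0⊕0⊕1⊕0 = 1
s4: b4⊕b5⊕b6⊕b7⊕b12⊕b13⊕b14⊕b15 = 1⊕1⊕1⊕1⊕1⊕1⊕1⊕0 = 1
s8: b8⊕b9⊕b10⊕b11⊕b12⊕b13⊕b14⊕b15 = 0⊕1⊕0⊕0⊕1⊕1⊕1⊕0 = 0
Syndrome (s8...s1) = 0111 → position 7.
Flip bit 7: corrected codeword = 100111001001110
Data bits at positions 3,5,6,7,9,10,11,12,13,14,15: 01101001110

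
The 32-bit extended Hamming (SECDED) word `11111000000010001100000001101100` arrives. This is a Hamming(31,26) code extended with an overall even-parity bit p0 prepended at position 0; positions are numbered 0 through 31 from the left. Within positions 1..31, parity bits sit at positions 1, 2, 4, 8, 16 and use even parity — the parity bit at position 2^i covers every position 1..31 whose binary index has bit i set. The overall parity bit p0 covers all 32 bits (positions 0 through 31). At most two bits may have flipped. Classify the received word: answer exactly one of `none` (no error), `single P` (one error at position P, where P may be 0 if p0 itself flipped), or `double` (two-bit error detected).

s1: b1⊕b3⊕b5⊕b7⊕b9⊕b11⊕b13⊕b15⊕b17⊕b19⊕b21⊕b23⊕b25⊕b27⊕b29⊕b31 = 1⊕1⊕0⊕0⊕0⊕0⊕0⊕0⊕1⊕0⊕0⊕0⊕1⊕0⊕1⊕0 = 1
s2: b2⊕b3⊕b6⊕b7⊕b10⊕b11⊕b14⊕b15⊕b18⊕b19⊕b22⊕b23⊕b26⊕b27⊕b30⊕b31 = 1⊕1⊕0⊕0⊕0⊕0⊕0⊕0⊕0⊕0⊕0⊕0⊕1⊕0⊕0⊕0 = 1
s4: b4⊕b5⊕b6⊕b7⊕b12⊕b13⊕b14⊕b15⊕b20⊕b21⊕b22⊕b23⊕b28⊕b29⊕b30⊕b31 = 1⊕0⊕0⊕0⊕1⊕0⊕0⊕0⊕0⊕0⊕0⊕0⊕1⊕1⊕0⊕0 = 0
s8: b8⊕b9⊕b10⊕b11⊕b12⊕b13⊕b14⊕b15⊕b24⊕b25⊕b26⊕b27⊕b28⊕b29⊕b30⊕b31 = 0⊕0⊕0⊕0⊕1⊕0⊕0⊕0⊕0⊕1⊕1⊕0⊕1⊕1⊕0⊕0 = 1
s16: b16⊕b17⊕b18⊕b19⊕b20⊕b21⊕b22⊕b23⊕b24⊕b25⊕b26⊕b27⊕b28⊕b29⊕b30⊕b31 = 1⊕1⊕0⊕0⊕0⊕0⊕0⊕0⊕0⊕1⊕1⊕0⊕1⊕1⊕0⊕0 = 0
Syndrome (s16...s1) = 01011 → position 11.
Overall parity (XOR of all 32 bits, including p0): 1⊕1⊕1⊕1⊕1⊕0⊕0⊕0⊕0⊕0⊕0⊕0⊕1⊕0⊕0⊕0⊕1⊕1⊕0⊕0⊕0⊕0⊕0⊕0⊕0⊕1⊕1⊕0⊕1⊕1⊕0⊕0 = 0
Overall=0, syndrome position=11 → double-bit error detected (uncorrectable).

double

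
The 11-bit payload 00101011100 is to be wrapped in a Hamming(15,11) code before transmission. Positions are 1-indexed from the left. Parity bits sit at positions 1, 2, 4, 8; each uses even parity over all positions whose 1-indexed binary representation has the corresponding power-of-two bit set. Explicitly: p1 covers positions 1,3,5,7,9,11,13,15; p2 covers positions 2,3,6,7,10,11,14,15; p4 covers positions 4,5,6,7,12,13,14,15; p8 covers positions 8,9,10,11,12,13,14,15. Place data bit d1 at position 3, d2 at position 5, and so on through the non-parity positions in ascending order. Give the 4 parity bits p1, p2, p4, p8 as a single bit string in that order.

Place data bits at non-power-of-two positions: b3=0, b5=0, b6=1, b7=0, b9=1, b10=0, b11=1, b12=1, b13=1, b14=0, b15=0.
p1 = XOR of data positions {3,5,7,9,11,13,15} = 0⊕0⊕0⊕1⊕1⊕1⊕0 = 1
p2 = XOR of data positions {3,6,7,10,11,14,15} = 0⊕1⊕0⊕0⊕1⊕0⊕0 = 0
p4 = XOR of data positions {5,6,7,12,13,14,15} = 0⊕1⊕0⊕1⊕1⊕0⊕0 = 1
p8 = XOR of data positions {9,10,11,12,13,14,15} = 1⊕0⊕1⊕1⊕1⊕0⊕0 = 0
Parity bits p1,p2,p4,p8 = 1010

1010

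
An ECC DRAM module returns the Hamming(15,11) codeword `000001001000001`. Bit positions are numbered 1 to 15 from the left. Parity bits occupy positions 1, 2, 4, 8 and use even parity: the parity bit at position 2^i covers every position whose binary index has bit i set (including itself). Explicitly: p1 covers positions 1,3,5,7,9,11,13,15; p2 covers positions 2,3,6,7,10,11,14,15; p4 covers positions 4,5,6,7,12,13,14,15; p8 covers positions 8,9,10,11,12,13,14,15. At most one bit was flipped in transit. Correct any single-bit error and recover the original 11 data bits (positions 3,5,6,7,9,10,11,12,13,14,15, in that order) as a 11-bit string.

00101000001

s1: b1⊕b3⊕b5⊕b7⊕b9⊕b11⊕b13⊕b15 = 0⊕0⊕0⊕0⊕1⊕0⊕0⊕1 = 0
s2: b2⊕b3⊕b6⊕b7⊕b10⊕b11⊕b14⊕b15 = 0⊕0⊕1⊕0⊕0⊕0⊕0⊕1 = 0
s4: b4⊕b5⊕b6⊕b7⊕b12⊕b13⊕b14⊕b15 = 0⊕0⊕1⊕0⊕0⊕0⊕0⊕1 = 0
s8: b8⊕b9⊕b10⊕b11⊕b12⊕b13⊕b14⊕b15 = 0⊕1⊕0⊕0⊕0⊕0⊕0⊕1 = 0
Syndrome (s8...s1) = 0000 → position 0 (no error).
No correction needed.
Data bits at positions 3,5,6,7,9,10,11,12,13,14,15: 00101000001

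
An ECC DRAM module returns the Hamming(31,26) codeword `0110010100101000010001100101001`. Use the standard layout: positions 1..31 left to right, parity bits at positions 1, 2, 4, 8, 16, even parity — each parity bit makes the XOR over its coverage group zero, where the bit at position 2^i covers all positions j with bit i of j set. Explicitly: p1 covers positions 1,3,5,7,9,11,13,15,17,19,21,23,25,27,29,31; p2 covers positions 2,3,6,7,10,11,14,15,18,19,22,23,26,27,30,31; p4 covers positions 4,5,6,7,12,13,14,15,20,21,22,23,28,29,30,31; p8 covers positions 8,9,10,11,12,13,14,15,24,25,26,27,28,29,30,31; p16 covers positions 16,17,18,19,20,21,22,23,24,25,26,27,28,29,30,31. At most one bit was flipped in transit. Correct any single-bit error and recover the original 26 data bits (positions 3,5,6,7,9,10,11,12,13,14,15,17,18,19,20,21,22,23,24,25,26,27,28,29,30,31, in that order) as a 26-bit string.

s1: b1⊕b3⊕b5⊕b7⊕b9⊕b11⊕b13⊕b15⊕b17⊕b19⊕b21⊕b23⊕b25⊕b27⊕b29⊕b31 = 0⊕1⊕0⊕0⊕0⊕1⊕1⊕0⊕0⊕0⊕0⊕1⊕0⊕0⊕0⊕1 = 1
s2: b2⊕b3⊕b6⊕b7⊕b10⊕b11⊕b14⊕b15⊕b18⊕b19⊕b22⊕b23⊕b26⊕b27⊕b30⊕b31 = 1⊕1⊕1⊕0⊕0⊕1⊕0⊕0⊕1⊕0⊕1⊕1⊕1⊕0⊕0⊕1 = 1
s4: b4⊕b5⊕b6⊕b7⊕b12⊕b13⊕b14⊕b15⊕b20⊕b21⊕b22⊕b23⊕b28⊕b29⊕b30⊕b31 = 0⊕0⊕1⊕0⊕0⊕1⊕0⊕0⊕0⊕0⊕1⊕1⊕1⊕0⊕0⊕1 = 0
s8: b8⊕b9⊕b10⊕b11⊕b12⊕b13⊕b14⊕b15⊕b24⊕b25⊕b26⊕b27⊕b28⊕b29⊕b30⊕b31 = 1⊕0⊕0⊕1⊕0⊕1⊕0⊕0⊕0⊕0⊕1⊕0⊕1⊕0⊕0⊕1 = 0
s16: b16⊕b17⊕b18⊕b19⊕b20⊕b21⊕b22⊕b23⊕b24⊕b25⊕b26⊕b27⊕b28⊕b29⊕b30⊕b31 = 0⊕0⊕1⊕0⊕0⊕0⊕1⊕1⊕0⊕0⊕1⊕0⊕1⊕0⊕0⊕1 = 0
Syndrome (s16...s1) = 00011 → position 3.
Flip bit 3: corrected codeword = 0100010100101000010001100101001
Data bits at positions 3,5,6,7,9,10,11,12,13,14,15,17,18,19,20,21,22,23,24,25,26,27,28,29,30,31: 00100010100010001100101001

00100010100010001100101001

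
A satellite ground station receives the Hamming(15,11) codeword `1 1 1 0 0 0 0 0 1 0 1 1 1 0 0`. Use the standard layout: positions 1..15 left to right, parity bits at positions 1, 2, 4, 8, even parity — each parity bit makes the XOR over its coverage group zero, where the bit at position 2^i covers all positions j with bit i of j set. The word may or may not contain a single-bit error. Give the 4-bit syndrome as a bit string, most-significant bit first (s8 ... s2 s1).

s1: b1⊕b3⊕b5⊕b7⊕b9⊕b11⊕b13⊕b15 = 1⊕1⊕0⊕0⊕1⊕1⊕1⊕0 = 1
s2: b2⊕b3⊕b6⊕b7⊕b10⊕b11⊕b14⊕b15 = 1⊕1⊕0⊕0⊕0⊕1⊕0⊕0 = 1
s4: b4⊕b5⊕b6⊕b7⊕b12⊕b13⊕b14⊕b15 = 0⊕0⊕0⊕0⊕1⊕1⊕0⊕0 = 0
s8: b8⊕b9⊕b10⊕b11⊕b12⊕b13⊕b14⊕b15 = 0⊕1⊕0⊕1⊕1⊕1⊕0⊕0 = 0
Syndrome (s8...s1) = 0011 → position 3.

0011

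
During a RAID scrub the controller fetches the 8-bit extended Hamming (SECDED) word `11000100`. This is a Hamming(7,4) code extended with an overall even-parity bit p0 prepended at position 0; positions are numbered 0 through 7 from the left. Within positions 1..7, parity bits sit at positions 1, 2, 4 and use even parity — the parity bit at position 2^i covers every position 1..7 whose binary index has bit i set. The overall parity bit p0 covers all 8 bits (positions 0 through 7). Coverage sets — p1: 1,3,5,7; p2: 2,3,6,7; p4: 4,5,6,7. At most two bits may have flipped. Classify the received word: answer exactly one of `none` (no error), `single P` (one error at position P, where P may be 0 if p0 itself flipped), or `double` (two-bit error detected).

s1: b1⊕b3⊕b5⊕b7 = 1⊕0⊕1⊕0 = 0
s2: b2⊕b3⊕b6⊕b7 = 0⊕0⊕0⊕0 = 0
s4: b4⊕b5⊕b6⊕b7 = 0⊕1⊕0⊕0 = 1
Syndrome (s4...s1) = 100 → position 4.
Overall parity (XOR of all 8 bits, including p0): 1⊕1⊕0⊕0⊕0⊕1⊕0⊕0 = 1
Overall=1, syndrome position=4 → single-bit error at position 4.

single 4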